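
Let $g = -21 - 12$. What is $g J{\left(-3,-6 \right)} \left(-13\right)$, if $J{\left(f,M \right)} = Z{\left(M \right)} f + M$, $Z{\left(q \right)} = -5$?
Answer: $3861$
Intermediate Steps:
$g = -33$ ($g = -21 - 12 = -33$)
$J{\left(f,M \right)} = M - 5 f$ ($J{\left(f,M \right)} = - 5 f + M = M - 5 f$)
$g J{\left(-3,-6 \right)} \left(-13\right) = - 33 \left(-6 - -15\right) \left(-13\right) = - 33 \left(-6 + 15\right) \left(-13\right) = \left(-33\right) 9 \left(-13\right) = \left(-297\right) \left(-13\right) = 3861$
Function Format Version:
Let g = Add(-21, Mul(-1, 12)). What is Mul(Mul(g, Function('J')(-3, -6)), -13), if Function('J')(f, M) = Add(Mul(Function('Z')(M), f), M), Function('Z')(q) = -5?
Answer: 3861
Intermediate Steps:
g = -33 (g = Add(-21, -12) = -33)
Function('J')(f, M) = Add(M, Mul(-5, f)) (Function('J')(f, M) = Add(Mul(-5, f), M) = Add(M, Mul(-5, f)))
Mul(Mul(g, Function('J')(-3, -6)), -13) = Mul(Mul(-33, Add(-6, Mul(-5, -3))), -13) = Mul(Mul(-33, Add(-6, 15)), -13) = Mul(Mul(-33, 9), -13) = Mul(-297, -13) = 3861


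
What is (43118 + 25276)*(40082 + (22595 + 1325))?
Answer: 4377352788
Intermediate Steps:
(43118 + 25276)*(40082 + (22595 + 1325)) = 68394*(40082 + 23920) = 68394*64002 = 4377352788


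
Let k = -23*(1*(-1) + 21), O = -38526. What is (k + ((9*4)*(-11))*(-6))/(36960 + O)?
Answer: -958/783 ≈ -1.2235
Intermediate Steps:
k = -460 (k = -23*(-1 + 21) = -23*20 = -460)
(k + ((9*4)*(-11))*(-6))/(36960 + O) = (-460 + ((9*4)*(-11))*(-6))/(36960 - 38526) = (-460 + (36*(-11))*(-6))/(-1566) = (-460 - 396*(-6))*(-1/1566) = (-460 + 2376)*(-1/1566) = 1916*(-1/1566) = -958/783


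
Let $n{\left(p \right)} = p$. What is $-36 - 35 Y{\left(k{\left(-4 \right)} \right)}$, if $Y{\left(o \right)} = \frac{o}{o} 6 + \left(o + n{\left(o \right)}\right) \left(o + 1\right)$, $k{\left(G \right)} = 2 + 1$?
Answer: $-1086$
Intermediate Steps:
$k{\left(G \right)} = 3$
$Y{\left(o \right)} = 6 + 2 o \left(1 + o\right)$ ($Y{\left(o \right)} = \frac{o}{o} 6 + \left(o + o\right) \left(o + 1\right) = 1 \cdot 6 + 2 o \left(1 + o\right) = 6 + 2 o \left(1 + o\right)$)
$-36 - 35 Y{\left(k{\left(-4 \right)} \right)} = -36 - 35 \left(6 + 2 \cdot 3 + 2 \cdot 3^{2}\right) = -36 - 35 \left(6 + 6 + 2 \cdot 9\right) = -36 - 35 \left(6 + 6 + 18\right) = -36 - 1050 = -1086$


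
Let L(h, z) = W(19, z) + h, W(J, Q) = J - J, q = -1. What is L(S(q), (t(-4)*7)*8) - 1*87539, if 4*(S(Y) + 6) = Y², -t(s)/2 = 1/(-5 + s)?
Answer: -350179/4 ≈ -87545.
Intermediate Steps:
W(J, Q) = 0
t(s) = -2/(-5 + s)
S(Y) = -6 + Y²/4
L(h, z) = h (L(h, z) = 0 + h = h)
L(S(q), (t(-4)*7)*8) - 1*87539 = (-6 + (¼)*(-1)²) - 1*87539 = (-6 + (¼)*1) - 87539 = (-6 + ¼) - 87539 = -23/4 - 87539 = -350179/4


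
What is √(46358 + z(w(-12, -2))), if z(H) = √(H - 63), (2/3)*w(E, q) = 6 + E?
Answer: √(46358 + 6*I*√2) ≈ 215.31 + 0.02*I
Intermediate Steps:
w(E, q) = 9 + 3*E/2 (w(E, q) = 3*(6 + E)/2 = 9 + 3*E/2)
z(H) = √(-63 + H)
√(46358 + z(w(-12, -2))) = √(46358 + √(-63 + (9 + (3/2)*(-12)))) = √(46358 + √(-63 + (9 - 18))) = √(46358 + √(-63 - 9)) = √(46358 + √(-72)) = √(46358 + 6*I*√2)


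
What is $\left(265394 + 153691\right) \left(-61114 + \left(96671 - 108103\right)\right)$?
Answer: $-30402940410$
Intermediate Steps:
$\left(265394 + 153691\right) \left(-61114 + \left(96671 - 108103\right)\right) = 419085 \left(-61114 - 11432\right) = 419085 \left(-72546\right) = -30402940410$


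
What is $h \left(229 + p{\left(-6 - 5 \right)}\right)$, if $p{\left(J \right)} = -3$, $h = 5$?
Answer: $1130$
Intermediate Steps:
$h \left(229 + p{\left(-6 - 5 \right)}\right) = 5 \left(229 - 3\right) = 5 \cdot 226 = 1130$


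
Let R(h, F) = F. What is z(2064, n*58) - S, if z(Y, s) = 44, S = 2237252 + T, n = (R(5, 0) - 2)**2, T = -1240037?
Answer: -997171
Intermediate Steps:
n = 4 (n = (0 - 2)**2 = (-2)**2 = 4)
S = 997215 (S = 2237252 - 1240037 = 997215)
z(2064, n*58) - S = 44 - 1*997215 = 44 - 997215 = -997171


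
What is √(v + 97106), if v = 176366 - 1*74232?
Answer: 2*√49810 ≈ 446.36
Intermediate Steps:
v = 102134 (v = 176366 - 74232 = 102134)
√(v + 97106) = √(102134 + 97106) = √199240 = 2*√49810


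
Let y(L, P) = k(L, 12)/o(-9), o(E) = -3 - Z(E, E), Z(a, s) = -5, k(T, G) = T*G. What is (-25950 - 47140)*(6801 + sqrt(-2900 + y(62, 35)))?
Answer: -497085090 - 292360*I*sqrt(158) ≈ -4.9708e+8 - 3.6749e+6*I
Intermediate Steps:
k(T, G) = G*T
o(E) = 2 (o(E) = -3 - 1*(-5) = -3 + 5 = 2)
y(L, P) = 6*L (y(L, P) = (12*L)/2 = (12*L)*(1/2) = 6*L)
(-25950 - 47140)*(6801 + sqrt(-2900 + y(62, 35))) = (-25950 - 47140)*(6801 + sqrt(-2900 + 6*62)) = -73090*(6801 + sqrt(-2900 + 372)) = -73090*(6801 + sqrt(-2528)) = -73090*(6801 + 4*I*sqrt(158)) = -497085090 - 292360*I*sqrt(158)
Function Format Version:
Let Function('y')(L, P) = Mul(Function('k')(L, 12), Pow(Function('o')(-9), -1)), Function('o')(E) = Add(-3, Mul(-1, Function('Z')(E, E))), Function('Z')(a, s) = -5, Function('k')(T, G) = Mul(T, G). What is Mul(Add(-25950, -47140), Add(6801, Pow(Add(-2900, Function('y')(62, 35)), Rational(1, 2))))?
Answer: Add(-497085090, Mul(-292360, I, Pow(158, Rational(1, 2)))) ≈ Add(-4.9708e+8, Mul(-3.6749e+6, I))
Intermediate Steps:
Function('k')(T, G) = Mul(G, T)
Function('o')(E) = 2 (Function('o')(E) = Add(-3, Mul(-1, -5)) = Add(-3, 5) = 2)
Function('y')(L, P) = Mul(6, L) (Function('y')(L, P) = Mul(Mul(12, L), Pow(2, -1)) = Mul(Mul(12, L), Rational(1, 2)) = Mul(6, L))
Mul(Add(-25950, -47140), Add(6801, Pow(Add(-2900, Function('y')(62, 35)), Rational(1, 2)))) = Mul(Add(-25950, -47140), Add(6801, Pow(Add(-2900, Mul(6, 62)), Rational(1, 2)))) = Mul(-73090, Add(6801, Pow(Add(-2900, 372), Rational(1, 2)))) = Mul(-73090, Add(6801, Pow(-2528, Rational(1, 2)))) = Mul(-73090, Add(6801, Mul(4, I, Pow(158, Rational(1, 2))))) = Add(-497085090, Mul(-292360, I, Pow(158, Rational(1, 2))))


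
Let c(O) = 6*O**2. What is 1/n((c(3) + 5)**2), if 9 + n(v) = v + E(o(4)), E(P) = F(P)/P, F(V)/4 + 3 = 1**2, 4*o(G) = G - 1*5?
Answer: 1/3504 ≈ 0.00028539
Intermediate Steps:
o(G) = -5/4 + G/4 (o(G) = (G - 1*5)/4 = (G - 5)/4 = (-5 + G)/4 = -5/4 + G/4)
F(V) = -8 (F(V) = -12 + 4*1**2 = -12 + 4*1 = -12 + 4 = -8)
E(P) = -8/P
n(v) = 23 + v (n(v) = -9 + (v - 8/(-5/4 + (1/4)*4)) = -9 + (v - 8/(-5/4 + 1)) = -9 + (v - 8/(-1/4)) = -9 + (v - 8*(-4)) = -9 + (v + 32) = -9 + (32 + v) = 23 + v)
1/n((c(3) + 5)**2) = 1/(23 + (6*3**2 + 5)**2) = 1/(23 + (6*9 + 5)**2) = 1/(23 + (54 + 5)**2) = 1/(23 + 59**2) = 1/(23 + 3481) = 1/3504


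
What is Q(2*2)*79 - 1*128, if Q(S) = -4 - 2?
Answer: -602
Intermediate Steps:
Q(S) = -6
Q(2*2)*79 - 1*128 = -6*79 - 1*128 = -474 - 128 = -602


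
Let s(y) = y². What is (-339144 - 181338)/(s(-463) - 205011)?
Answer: -260241/4679 ≈ -55.619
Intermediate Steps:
(-339144 - 181338)/(s(-463) - 205011) = (-339144 - 181338)/((-463)² - 205011) = -520482/(214369 - 205011) = -520482/9358 = -520482*1/9358 = -260241/4679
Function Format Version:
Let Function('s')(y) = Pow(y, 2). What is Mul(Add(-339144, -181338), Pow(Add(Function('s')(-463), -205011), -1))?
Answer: Rational(-260241, 4679) ≈ -55.619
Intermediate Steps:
Mul(Add(-339144, -181338), Pow(Add(Function('s')(-463), -205011), -1)) = Mul(Add(-339144, -181338), Pow(Add(Pow(-463, 2), -205011), -1)) = Mul(-520482, Pow(Add(214369, -205011), -1)) = Mul(-520482, Pow(9358, -1)) = Mul(-520482, Rational(1, 9358)) = Rational(-260241, 4679)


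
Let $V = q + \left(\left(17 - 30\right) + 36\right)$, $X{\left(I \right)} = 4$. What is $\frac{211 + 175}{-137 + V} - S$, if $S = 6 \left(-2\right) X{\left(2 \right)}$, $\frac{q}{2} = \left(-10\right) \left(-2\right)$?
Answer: $\frac{1583}{37} \approx 42.784$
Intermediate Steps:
$q = 40$ ($q = 2 \left(\left(-10\right) \left(-2\right)\right) = 2 \cdot 20 = 40$)
$V = 63$ ($V = 40 + \left(\left(17 - 30\right) + 36\right) = 40 + \left(-13 + 36\right) = 40 + 23 = 63$)
$S = -48$ ($S = 6 \left(-2\right) 4 = \left(-12\right) 4 = -48$)
$\frac{211 + 175}{-137 + V} - S = \frac{211 + 175}{-137 + 63} - -48 = \frac{386}{-74} + 48 = 386 \left(- \frac{1}{74}\right) + 48 = - \frac{193}{37} + 48 = \frac{1583}{37}$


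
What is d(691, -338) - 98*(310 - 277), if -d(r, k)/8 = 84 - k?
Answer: -6610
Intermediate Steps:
d(r, k) = -672 + 8*k (d(r, k) = -8*(84 - k) = -672 + 8*k)
d(691, -338) - 98*(310 - 277) = (-672 + 8*(-338)) - 98*(310 - 277) = (-672 - 2704) - 98*33 = -3376 - 3234 = -6610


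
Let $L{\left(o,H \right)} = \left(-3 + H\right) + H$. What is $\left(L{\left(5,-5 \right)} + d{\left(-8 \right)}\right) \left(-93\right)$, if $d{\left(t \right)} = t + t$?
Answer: $2697$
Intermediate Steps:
$d{\left(t \right)} = 2 t$
$L{\left(o,H \right)} = -3 + 2 H$
$\left(L{\left(5,-5 \right)} + d{\left(-8 \right)}\right) \left(-93\right) = \left(\left(-3 + 2 \left(-5\right)\right) + 2 \left(-8\right)\right) \left(-93\right) = \left(\left(-3 - 10\right) - 16\right) \left(-93\right) = \left(-13 - 16\right) \left(-93\right) = \left(-29\right) \left(-93\right) = 2697$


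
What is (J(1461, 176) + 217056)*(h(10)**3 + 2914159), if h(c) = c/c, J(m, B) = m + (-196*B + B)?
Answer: 536779529520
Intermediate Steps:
J(m, B) = m - 195*B
h(c) = 1
(J(1461, 176) + 217056)*(h(10)**3 + 2914159) = ((1461 - 195*176) + 217056)*(1**3 + 2914159) = ((1461 - 34320) + 217056)*(1 + 2914159) = (-32859 + 217056)*2914160 = 184197*2914160 = 536779529520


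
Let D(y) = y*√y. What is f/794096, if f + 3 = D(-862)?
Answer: -3/794096 - 431*I*√862/397048 ≈ -3.7779e-6 - 0.03187*I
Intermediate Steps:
D(y) = y^(3/2)
f = -3 - 862*I*√862 (f = -3 + (-862)^(3/2) = -3 - 862*I*√862 ≈ -3.0 - 25308.0*I)
f/794096 = (-3 - 862*I*√862)/794096 = (-3 - 862*I*√862)*(1/794096) = -3/794096 - 431*I*√862/397048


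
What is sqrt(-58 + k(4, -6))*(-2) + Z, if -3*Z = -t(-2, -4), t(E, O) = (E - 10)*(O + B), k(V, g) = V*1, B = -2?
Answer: 24 - 6*I*sqrt(6) ≈ 24.0 - 14.697*I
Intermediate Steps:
k(V, g) = V
t(E, O) = (-10 + E)*(-2 + O) (t(E, O) = (E - 10)*(O - 2) = (-10 + E)*(-2 + O))
Z = 24 (Z = -(-1)*(20 - 10*(-4) - 2*(-2) - 2*(-4))/3 = -(-1)*(20 + 40 + 4 + 8)/3 = -(-1)*72/3 = -1/3*(-72) = 24)
sqrt(-58 + k(4, -6))*(-2) + Z = sqrt(-58 + 4)*(-2) + 24 = sqrt(-54)*(-2) + 24 = (3*I*sqrt(6))*(-2) + 24 = -6*I*sqrt(6) + 24 = 24 - 6*I*sqrt(6)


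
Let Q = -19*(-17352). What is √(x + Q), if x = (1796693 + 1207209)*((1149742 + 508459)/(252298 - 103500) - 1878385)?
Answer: I*√31232156056555576062733/74399 ≈ 2.3754e+6*I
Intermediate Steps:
x = -419792710674179579/74399 (x = 3003902*(1658201/148798 - 1878385) = 3003902*(-279498273029/148798) = -419792710674179579/74399 ≈ -5.6425e+12)
Q = 329688
√(x + Q) = √(-419792710674179579/74399 + 329688) = √(-419792686145722067/74399) = I*√31232156056555576062733/74399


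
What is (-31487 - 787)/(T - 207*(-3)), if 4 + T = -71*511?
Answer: 5379/5944 ≈ 0.90495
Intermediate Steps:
T = -36285 (T = -4 - 71*511 = -4 - 36281 = -36285)
(-31487 - 787)/(T - 207*(-3)) = (-31487 - 787)/(-36285 - 207*(-3)) = -32274/(-36285 + 621) = -32274/(-35664) = -32274*(-1/35664) = 5379/5944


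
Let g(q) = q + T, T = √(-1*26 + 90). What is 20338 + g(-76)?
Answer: 20270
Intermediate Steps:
T = 8 (T = √(-26 + 90) = √64 = 8)
g(q) = 8 + q (g(q) = q + 8 = 8 + q)
20338 + g(-76) = 20338 + (8 - 76) = 20338 - 68 = 20270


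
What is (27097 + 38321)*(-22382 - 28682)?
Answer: -3340504752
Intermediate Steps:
(27097 + 38321)*(-22382 - 28682) = 65418*(-51064) = -3340504752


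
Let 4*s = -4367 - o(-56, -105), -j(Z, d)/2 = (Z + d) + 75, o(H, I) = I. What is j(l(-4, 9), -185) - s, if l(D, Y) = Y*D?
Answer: 2715/2 ≈ 1357.5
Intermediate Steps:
l(D, Y) = D*Y
j(Z, d) = -150 - 2*Z - 2*d (j(Z, d) = -2*((Z + d) + 75) = -2*(75 + Z + d) = -150 - 2*Z - 2*d)
s = -2131/2 (s = (-4367 - 1*(-105))/4 = (-4367 + 105)/4 = (1/4)*(-4262) = -2131/2 ≈ -1065.5)
j(l(-4, 9), -185) - s = (-150 - (-8)*9 - 2*(-185)) - 1*(-2131/2) = (-150 - 2*(-36) + 370) + 2131/2 = (-150 + 72 + 370) + 2131/2 = 292 + 2131/2 = 2715/2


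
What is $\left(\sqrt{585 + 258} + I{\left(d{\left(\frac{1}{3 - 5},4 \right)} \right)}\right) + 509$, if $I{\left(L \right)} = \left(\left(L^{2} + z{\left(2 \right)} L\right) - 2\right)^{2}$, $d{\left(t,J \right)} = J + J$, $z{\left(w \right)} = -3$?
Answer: $1953 + \sqrt{843} \approx 1982.0$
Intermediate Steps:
$d{\left(t,J \right)} = 2 J$
$I{\left(L \right)} = \left(-2 + L^{2} - 3 L\right)^{2}$ ($I{\left(L \right)} = \left(\left(L^{2} - 3 L\right) - 2\right)^{2} = \left(-2 + L^{2} - 3 L\right)^{2}$)
$\left(\sqrt{585 + 258} + I{\left(d{\left(\frac{1}{3 - 5},4 \right)} \right)}\right) + 509 = \left(\sqrt{585 + 258} + \left(-2 + \left(2 \cdot 4\right)^{2} - 3 \cdot 2 \cdot 4\right)^{2}\right) + 509 = \left(\sqrt{843} + \left(-2 + 8^{2} - 24\right)^{2}\right) + 509 = \left(\sqrt{843} + \left(-2 + 64 - 24\right)^{2}\right) + 509 = \left(\sqrt{843} + 38^{2}\right) + 509 = \left(\sqrt{843} + 1444\right) + 509 = \left(1444 + \sqrt{843}\right) + 509 = 1953 + \sqrt{843}$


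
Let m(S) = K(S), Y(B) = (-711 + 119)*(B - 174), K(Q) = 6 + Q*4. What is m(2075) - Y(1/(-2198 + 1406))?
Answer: -9375572/99 ≈ -94703.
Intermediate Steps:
K(Q) = 6 + 4*Q
Y(B) = 103008 - 592*B (Y(B) = -592*(-174 + B) = 103008 - 592*B)
m(S) = 6 + 4*S
m(2075) - Y(1/(-2198 + 1406)) = (6 + 4*2075) - (103008 - 592/(-2198 + 1406)) = (6 + 8300) - (103008 - 592/(-792)) = 8306 - (103008 - 592*(-1/792)) = 8306 - (103008 + 74/99) = 8306 - 1*10197866/99 = 8306 - 10197866/99 = -9375572/99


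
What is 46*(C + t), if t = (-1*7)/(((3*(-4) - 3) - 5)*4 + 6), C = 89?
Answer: 151639/37 ≈ 4098.4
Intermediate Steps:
t = 7/74 (t = -7/(((-12 - 3) - 5)*4 + 6) = -7/((-15 - 5)*4 + 6) = -7/(-20*4 + 6) = -7/(-80 + 6) = -7/(-74) = -7*(-1/74) = 7/74 ≈ 0.094595)
46*(C + t) = 46*(89 + 7/74) = 46*(6593/74) = 151639/37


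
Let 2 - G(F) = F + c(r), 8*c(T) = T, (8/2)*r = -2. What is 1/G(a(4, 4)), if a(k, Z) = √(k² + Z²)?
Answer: -528/7103 - 1024*√2/7103 ≈ -0.27821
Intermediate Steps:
r = -½ (r = (¼)*(-2) = -½ ≈ -0.50000)
c(T) = T/8
a(k, Z) = √(Z² + k²)
G(F) = 33/16 - F (G(F) = 2 - (F + (⅛)*(-½)) = 2 - (F - 1/16) = 2 - (-1/16 + F) = 2 + (1/16 - F) = 33/16 - F)
1/G(a(4, 4)) = 1/(33/16 - √(4² + 4²)) = 1/(33/16 - √(16 + 16)) = 1/(33/16 - √32) = 1/(33/16 - 4*√2)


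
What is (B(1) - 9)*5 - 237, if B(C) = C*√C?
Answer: -277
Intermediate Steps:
B(C) = C^(3/2)
(B(1) - 9)*5 - 237 = (1^(3/2) - 9)*5 - 237 = (1 - 9)*5 - 237 = -8*5 - 237 = -40 - 237 = -277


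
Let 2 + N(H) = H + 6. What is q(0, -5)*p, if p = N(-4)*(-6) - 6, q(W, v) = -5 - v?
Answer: 0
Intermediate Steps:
N(H) = 4 + H (N(H) = -2 + (H + 6) = -2 + (6 + H) = 4 + H)
p = -6 (p = (4 - 4)*(-6) - 6 = 0*(-6) - 6 = 0 - 6 = -6)
q(0, -5)*p = (-5 - 1*(-5))*(-6) = (-5 + 5)*(-6) = 0*(-6) = 0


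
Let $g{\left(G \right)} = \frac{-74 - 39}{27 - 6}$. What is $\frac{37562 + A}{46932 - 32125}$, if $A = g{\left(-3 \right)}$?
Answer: $\frac{788689}{310947} \approx 2.5364$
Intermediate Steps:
$g{\left(G \right)} = - \frac{113}{21}$
$A = - \frac{113}{21} \approx -5.381$
$\frac{37562 + A}{46932 - 32125} = \frac{37562 - \frac{113}{21}}{46932 - 32125} = \frac{788689}{21 \cdot 14807} = \frac{788689}{21} \cdot \frac{1}{14807} = \frac{788689}{310947}$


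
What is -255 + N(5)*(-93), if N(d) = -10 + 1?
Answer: 582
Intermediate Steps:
N(d) = -9
-255 + N(5)*(-93) = -255 - 9*(-93) = -255 + 837 = 582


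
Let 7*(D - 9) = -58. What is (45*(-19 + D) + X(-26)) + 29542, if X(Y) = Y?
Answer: 200852/7 ≈ 28693.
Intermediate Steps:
D = 5/7 (D = 9 + (1/7)*(-58) = 9 - 58/7 = 5/7 ≈ 0.71429)
(45*(-19 + D) + X(-26)) + 29542 = (45*(-19 + 5/7) - 26) + 29542 = (45*(-128/7) - 26) + 29542 = (-5760/7 - 26) + 29542 = -5942/7 + 29542 = 200852/7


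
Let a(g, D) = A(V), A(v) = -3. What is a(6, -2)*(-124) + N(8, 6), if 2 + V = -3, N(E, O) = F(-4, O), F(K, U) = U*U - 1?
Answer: 407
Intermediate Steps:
F(K, U) = -1 + U² (F(K, U) = U² - 1 = -1 + U²)
N(E, O) = -1 + O²
V = -5 (V = -2 - 3 = -5)
a(g, D) = -3
a(6, -2)*(-124) + N(8, 6) = -3*(-124) + (-1 + 6²) = 372 + (-1 + 36) = 372 + 35 = 407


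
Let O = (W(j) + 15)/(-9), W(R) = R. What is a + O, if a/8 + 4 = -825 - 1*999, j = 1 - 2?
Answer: -131630/9 ≈ -14626.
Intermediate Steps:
j = -1
O = -14/9 (O = (-1 + 15)/(-9) = -⅑*14 = -14/9 ≈ -1.5556)
a = -14624 (a = -32 + 8*(-825 - 1*999) = -32 + 8*(-825 - 999) = -32 + 8*(-1824) = -32 - 14592 = -14624)
a + O = -14624 - 14/9 = -131630/9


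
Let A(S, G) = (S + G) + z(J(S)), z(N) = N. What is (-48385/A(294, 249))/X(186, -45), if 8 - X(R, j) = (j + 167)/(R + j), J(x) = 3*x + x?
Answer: -2274095/576438 ≈ -3.9451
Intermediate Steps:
J(x) = 4*x
X(R, j) = 8 - (167 + j)/(R + j) (X(R, j) = 8 - (j + 167)/(R + j) = 8 - (167 + j)/(R + j))
A(S, G) = G + 5*S (A(S, G) = (S + G) + 4*S = (G + S) + 4*S = G + 5*S)
(-48385/A(294, 249))/X(186, -45) = (-48385/(249 + 5*294))/(((-167 + 7*(-45) + 8*186)/(186 - 45))) = (-48385/(249 + 1470))/(((-167 - 315 + 1488)/141)) = (-48385/1719)/(((1/141)*1006)) = (-48385*1/1719)/(1006/141) = -48385/1719*141/1006 = -2274095/576438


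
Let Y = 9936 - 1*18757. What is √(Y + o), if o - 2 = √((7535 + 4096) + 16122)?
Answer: √(-8819 + 29*√33) ≈ 93.018*I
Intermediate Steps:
Y = -8821 (Y = 9936 - 18757 = -8821)
o = 2 + 29*√33 (o = 2 + √((7535 + 4096) + 16122) = 2 + √(11631 + 16122) = 2 + √27753 = 2 + 29*√33 ≈ 168.59)
√(Y + o) = √(-8821 + (2 + 29*√33)) = √(-8819 + 29*√33)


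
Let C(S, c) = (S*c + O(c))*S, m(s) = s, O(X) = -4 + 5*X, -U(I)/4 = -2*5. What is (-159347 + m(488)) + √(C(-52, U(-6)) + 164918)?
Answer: -158859 + √262886 ≈ -1.5835e+5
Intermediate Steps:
U(I) = 40 (U(I) = -(-8)*5 = -4*(-10) = 40)
C(S, c) = S*(-4 + 5*c + S*c) (C(S, c) = (S*c + (-4 + 5*c))*S = (-4 + 5*c + S*c)*S = S*(-4 + 5*c + S*c))
(-159347 + m(488)) + √(C(-52, U(-6)) + 164918) = (-159347 + 488) + √(-52*(-4 + 5*40 - 52*40) + 164918) = -158859 + √(-52*(-4 + 200 - 2080) + 164918) = -158859 + √(-52*(-1884) + 164918) = -158859 + √(97968 + 164918) = -158859 + √262886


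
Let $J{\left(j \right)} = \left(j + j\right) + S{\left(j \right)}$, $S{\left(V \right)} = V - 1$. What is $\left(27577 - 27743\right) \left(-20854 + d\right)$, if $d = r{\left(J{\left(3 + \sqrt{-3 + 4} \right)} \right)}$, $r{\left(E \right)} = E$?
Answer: $3459938$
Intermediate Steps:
$S{\left(V \right)} = -1 + V$
$J{\left(j \right)} = -1 + 3 j$ ($J{\left(j \right)} = \left(j + j\right) + \left(-1 + j\right) = 2 j + \left(-1 + j\right) = -1 + 3 j$)
$d = 11$ ($d = -1 + 3 \left(3 + \sqrt{-3 + 4}\right) = -1 + 3 \left(3 + \sqrt{1}\right) = -1 + 3 \left(3 + 1\right) = -1 + 3 \cdot 4 = -1 + 12 = 11$)
$\left(27577 - 27743\right) \left(-20854 + d\right) = \left(27577 - 27743\right) \left(-20854 + 11\right) = \left(-166\right) \left(-20843\right) = 3459938$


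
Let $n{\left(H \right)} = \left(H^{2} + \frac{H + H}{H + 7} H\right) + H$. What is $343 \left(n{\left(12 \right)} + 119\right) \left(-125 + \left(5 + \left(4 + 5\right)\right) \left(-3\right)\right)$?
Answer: $- \frac{315790153}{19} \approx -1.6621 \cdot 10^{7}$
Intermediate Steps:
$n{\left(H \right)} = H + H^{2} + \frac{2 H^{2}}{7 + H}$ ($n{\left(H \right)} = \left(H^{2} + \frac{2 H}{7 + H} H\right) + H = \left(H^{2} + \frac{2 H^{2}}{7 + H}\right) + H = H + H^{2} + \frac{2 H^{2}}{7 + H}$)
$343 \left(n{\left(12 \right)} + 119\right) \left(-125 + \left(5 + \left(4 + 5\right)\right) \left(-3\right)\right) = 343 \left(\frac{12 \left(7 + 12^{2} + 10 \cdot 12\right)}{7 + 12} + 119\right) \left(-125 + \left(5 + \left(4 + 5\right)\right) \left(-3\right)\right) = 343 \left(\frac{12 \left(7 + 144 + 120\right)}{19} + 119\right) \left(-125 + \left(5 + 9\right) \left(-3\right)\right) = 343 \left(12 \cdot \frac{1}{19} \cdot 271 + 119\right) \left(-125 + 14 \left(-3\right)\right) = 343 \left(\frac{3252}{19} + 119\right) \left(-125 - 42\right) = 343 \cdot \frac{5513}{19} \left(-167\right) = 343 \left(- \frac{920671}{19}\right) = - \frac{315790153}{19}$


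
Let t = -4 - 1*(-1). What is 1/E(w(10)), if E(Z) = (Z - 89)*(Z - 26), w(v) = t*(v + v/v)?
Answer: 1/7198 ≈ 0.00013893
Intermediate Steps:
t = -3 (t = -4 + 1 = -3)
w(v) = -3 - 3*v (w(v) = -3*(v + v/v) = -3*(v + 1) = -3*(1 + v) = -3 - 3*v)
E(Z) = (-89 + Z)*(-26 + Z)
1/E(w(10)) = 1/(2314 + (-3 - 3*10)² - 115*(-3 - 3*10)) = 1/(2314 + (-3 - 30)² - 115*(-3 - 30)) = 1/(2314 + (-33)² - 115*(-33)) = 1/(2314 + 1089 + 3795) = 1/7198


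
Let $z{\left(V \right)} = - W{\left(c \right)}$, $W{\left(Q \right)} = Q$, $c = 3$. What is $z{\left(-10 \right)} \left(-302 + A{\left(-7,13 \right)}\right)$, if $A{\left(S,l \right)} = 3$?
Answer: $897$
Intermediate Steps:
$z{\left(V \right)} = -3$ ($z{\left(V \right)} = \left(-1\right) 3 = -3$)
$z{\left(-10 \right)} \left(-302 + A{\left(-7,13 \right)}\right) = - 3 \left(-302 + 3\right) = \left(-3\right) \left(-299\right) = 897$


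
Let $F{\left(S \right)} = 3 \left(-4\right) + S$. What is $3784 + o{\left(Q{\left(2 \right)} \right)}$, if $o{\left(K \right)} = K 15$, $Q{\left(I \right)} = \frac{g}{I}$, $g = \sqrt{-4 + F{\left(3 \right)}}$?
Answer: $3784 + \frac{15 i \sqrt{13}}{2} \approx 3784.0 + 27.042 i$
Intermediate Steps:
$F{\left(S \right)} = -12 + S$
$g = i \sqrt{13}$ ($g = \sqrt{-4 + \left(-12 + 3\right)} = \sqrt{-4 - 9} = \sqrt{-13} = i \sqrt{13} \approx 3.6056 i$)
$Q{\left(I \right)} = \frac{i \sqrt{13}}{I}$
$o{\left(K \right)} = 15 K$
$3784 + o{\left(Q{\left(2 \right)} \right)} = 3784 + 15 \frac{i \sqrt{13}}{2} = 3784 + \frac{15 i \sqrt{13}}{2}$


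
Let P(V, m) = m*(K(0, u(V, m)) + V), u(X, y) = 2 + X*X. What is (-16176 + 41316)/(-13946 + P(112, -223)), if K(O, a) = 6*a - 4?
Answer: -12570/8412289 ≈ -0.0014942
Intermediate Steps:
u(X, y) = 2 + X²
K(O, a) = -4 + 6*a
P(V, m) = m*(8 + V + 6*V²) (P(V, m) = m*((-4 + 6*(2 + V²)) + V) = m*((-4 + (12 + 6*V²)) + V) = m*((8 + 6*V²) + V) = m*(8 + V + 6*V²))
(-16176 + 41316)/(-13946 + P(112, -223)) = (-16176 + 41316)/(-13946 - 223*(8 + 112 + 6*112²)) = 25140/(-13946 - 223*(8 + 112 + 6*12544)) = 25140/(-13946 - 223*(8 + 112 + 75264)) = 25140/(-13946 - 223*75384) = 25140/(-13946 - 16810632) = 25140/(-16824578) = 25140*(-1/16824578) = -12570/8412289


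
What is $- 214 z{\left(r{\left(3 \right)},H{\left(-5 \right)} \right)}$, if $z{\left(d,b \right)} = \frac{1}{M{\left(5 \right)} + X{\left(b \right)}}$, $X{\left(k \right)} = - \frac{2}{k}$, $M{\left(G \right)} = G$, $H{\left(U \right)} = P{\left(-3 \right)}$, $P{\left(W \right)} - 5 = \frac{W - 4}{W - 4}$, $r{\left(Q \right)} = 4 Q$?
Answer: $- \frac{321}{7} \approx -45.857$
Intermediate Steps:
$P{\left(W \right)} = 6$ ($P{\left(W \right)} = 5 + \frac{W - 4}{W - 4} = 5 + \frac{-4 + W}{-4 + W} = 5 + 1 = 6$)
$H{\left(U \right)} = 6$
$z{\left(d,b \right)} = \frac{1}{5 - \frac{2}{b}}$
$- 214 z{\left(r{\left(3 \right)},H{\left(-5 \right)} \right)} = - 214 \frac{6}{-2 + 5 \cdot 6} = - 214 \frac{6}{-2 + 30} = - 214 \cdot \frac{6}{28} = - 214 \cdot 6 \cdot \frac{1}{28} = \left(-214\right) \frac{3}{14} = - \frac{321}{7}$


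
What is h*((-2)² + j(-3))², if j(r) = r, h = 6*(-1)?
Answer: -6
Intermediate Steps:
h = -6
h*((-2)² + j(-3))² = -6*((-2)² - 3)² = -6*(4 - 3)² = -6*1² = -6*1 = -6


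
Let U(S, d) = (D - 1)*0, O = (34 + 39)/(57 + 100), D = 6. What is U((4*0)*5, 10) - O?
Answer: -73/157 ≈ -0.46497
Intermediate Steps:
O = 73/157 ≈ 0.46497
U(S, d) = 0 (U(S, d) = (6 - 1)*0 = 5*0 = 0)
U((4*0)*5, 10) - O = 0 - 1*73/157 = 0 - 73/157 = -73/157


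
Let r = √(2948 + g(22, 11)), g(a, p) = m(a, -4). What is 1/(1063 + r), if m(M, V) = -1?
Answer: 1063/1127022 - √2947/1127022 ≈ 0.00089503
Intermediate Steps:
g(a, p) = -1
r = √2947 (r = √(2948 - 1) = √2947 ≈ 54.286)
1/(1063 + r) = 1/(1063 + √2947)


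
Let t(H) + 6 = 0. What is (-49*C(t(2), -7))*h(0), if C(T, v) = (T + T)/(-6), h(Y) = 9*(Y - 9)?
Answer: 7938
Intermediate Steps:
t(H) = -6 (t(H) = -6 + 0 = -6)
h(Y) = -81 + 9*Y (h(Y) = 9*(-9 + Y) = -81 + 9*Y)
C(T, v) = -T/3 (C(T, v) = (2*T)*(-⅙) = -T/3)
(-49*C(t(2), -7))*h(0) = (-(-49)*(-6)/3)*(-81 + 9*0) = (-49*2)*(-81 + 0) = -98*(-81) = 7938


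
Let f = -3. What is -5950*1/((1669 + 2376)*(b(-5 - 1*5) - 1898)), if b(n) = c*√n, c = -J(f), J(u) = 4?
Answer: 80665/104088367 - 170*I*√10/104088367 ≈ 0.00077497 - 5.1647e-6*I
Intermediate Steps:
c = -4 (c = -1*4 = -4)
b(n) = -4*√n
-5950*1/((1669 + 2376)*(b(-5 - 1*5) - 1898)) = -5950*1/((1669 + 2376)*(-4*√(-5 - 1*5) - 1898)) = -5950*1/(4045*(-4*√(-5 - 5) - 1898)) = -5950*1/(4045*(-4*I*√10 - 1898)) = -5950*1/(4045*(-1898 - 4*I*√10)) = -5950/(-7677410 - 16180*I*√10)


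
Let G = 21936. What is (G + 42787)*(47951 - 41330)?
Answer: 428530983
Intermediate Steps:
(G + 42787)*(47951 - 41330) = (21936 + 42787)*(47951 - 41330) = 64723*6621 = 428530983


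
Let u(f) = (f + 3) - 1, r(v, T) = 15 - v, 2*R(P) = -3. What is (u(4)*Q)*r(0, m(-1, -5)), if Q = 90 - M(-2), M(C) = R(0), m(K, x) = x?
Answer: 8235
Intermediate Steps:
R(P) = -3/2 (R(P) = (½)*(-3) = -3/2)
M(C) = -3/2
Q = 183/2 (Q = 90 - 1*(-3/2) = 90 + 3/2 = 183/2 ≈ 91.500)
u(f) = 2 + f (u(f) = (3 + f) - 1 = 2 + f)
(u(4)*Q)*r(0, m(-1, -5)) = ((2 + 4)*(183/2))*(15 - 1*0) = (6*(183/2))*(15 + 0) = 549*15 = 8235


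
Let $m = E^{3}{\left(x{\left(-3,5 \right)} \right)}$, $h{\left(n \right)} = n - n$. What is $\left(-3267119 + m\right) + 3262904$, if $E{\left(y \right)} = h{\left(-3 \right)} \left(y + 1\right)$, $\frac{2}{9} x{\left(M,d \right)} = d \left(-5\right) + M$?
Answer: $-4215$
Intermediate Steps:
$h{\left(n \right)} = 0$
$x{\left(M,d \right)} = - \frac{45 d}{2} + \frac{9 M}{2}$ ($x{\left(M,d \right)} = \frac{9 \left(d \left(-5\right) + M\right)}{2} = \frac{9 \left(- 5 d + M\right)}{2} = \frac{9 \left(M - 5 d\right)}{2} = - \frac{45 d}{2} + \frac{9 M}{2}$)
$E{\left(y \right)} = 0$ ($E{\left(y \right)} = 0 \left(y + 1\right) = 0 \left(1 + y\right) = 0$)
$m = 0$ ($m = 0^{3} = 0$)
$\left(-3267119 + m\right) + 3262904 = \left(-3267119 + 0\right) + 3262904 = -3267119 + 3262904 = -4215$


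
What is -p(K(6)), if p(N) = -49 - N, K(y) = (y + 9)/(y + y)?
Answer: 201/4 ≈ 50.250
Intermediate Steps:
K(y) = (9 + y)/(2*y) (K(y) = (9 + y)/((2*y)) = (9 + y)*(1/(2*y)) = (9 + y)/(2*y))
-p(K(6)) = -(-49 - (9 + 6)/(2*6)) = -(-49 - 15/(2*6)) = -(-49 - 1*5/4) = -(-49 - 5/4) = -1*(-201/4) = 201/4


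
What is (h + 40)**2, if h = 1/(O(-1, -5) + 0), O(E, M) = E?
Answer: 1521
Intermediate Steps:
h = -1 (h = 1/(-1 + 0) = 1/(-1) = -1)
(h + 40)**2 = (-1 + 40)**2 = 39**2 = 1521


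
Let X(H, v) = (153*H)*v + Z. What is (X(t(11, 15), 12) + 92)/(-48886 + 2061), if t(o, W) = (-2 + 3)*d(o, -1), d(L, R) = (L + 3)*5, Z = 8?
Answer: -25724/9365 ≈ -2.7468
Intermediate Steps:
d(L, R) = 15 + 5*L (d(L, R) = (3 + L)*5 = 15 + 5*L)
t(o, W) = 15 + 5*o (t(o, W) = (-2 + 3)*(15 + 5*o) = 1*(15 + 5*o) = 15 + 5*o)
X(H, v) = 8 + 153*H*v (X(H, v) = (153*H)*v + 8 = 153*H*v + 8 = 8 + 153*H*v)
(X(t(11, 15), 12) + 92)/(-48886 + 2061) = ((8 + 153*(15 + 5*11)*12) + 92)/(-48886 + 2061) = ((8 + 153*(15 + 55)*12) + 92)/(-46825) = ((8 + 153*70*12) + 92)*(-1/46825) = ((8 + 128520) + 92)*(-1/46825) = (128528 + 92)*(-1/46825) = 128620*(-1/46825) = -25724/9365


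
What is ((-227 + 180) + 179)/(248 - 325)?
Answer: -12/7 ≈ -1.7143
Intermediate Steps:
((-227 + 180) + 179)/(248 - 325) = (-47 + 179)/(-77) = 132*(-1/77) = -12/7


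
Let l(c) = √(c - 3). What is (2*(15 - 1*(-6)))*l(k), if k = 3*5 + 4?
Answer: 168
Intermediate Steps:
k = 19 (k = 15 + 4 = 19)
l(c) = √(-3 + c)
(2*(15 - 1*(-6)))*l(k) = (2*(15 - 1*(-6)))*√(-3 + 19) = (2*(15 + 6))*√16 = (2*21)*4 = 42*4 = 168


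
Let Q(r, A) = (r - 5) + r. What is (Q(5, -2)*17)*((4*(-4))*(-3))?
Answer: 4080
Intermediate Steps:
Q(r, A) = -5 + 2*r (Q(r, A) = (-5 + r) + r = -5 + 2*r)
(Q(5, -2)*17)*((4*(-4))*(-3)) = ((-5 + 2*5)*17)*((4*(-4))*(-3)) = ((-5 + 10)*17)*(-16*(-3)) = (5*17)*48 = 85*48 = 4080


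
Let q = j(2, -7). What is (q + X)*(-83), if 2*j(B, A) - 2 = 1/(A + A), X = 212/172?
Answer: -219535/1204 ≈ -182.34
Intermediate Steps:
X = 53/43 (X = 212*(1/172) = 53/43 ≈ 1.2326)
j(B, A) = 1 + 1/(4*A) (j(B, A) = 1 + 1/(2*(A + A)) = 1 + 1/(2*((2*A))) = 1 + (1/(2*A))/2 = 1 + 1/(4*A))
q = 27/28 (q = (¼ - 7)/(-7) = -⅐*(-27/4) = 27/28 ≈ 0.96429)
(q + X)*(-83) = (27/28 + 53/43)*(-83) = (2645/1204)*(-83) = -219535/1204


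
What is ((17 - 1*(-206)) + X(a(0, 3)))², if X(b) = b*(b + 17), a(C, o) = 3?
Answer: 80089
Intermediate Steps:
X(b) = b*(17 + b)
((17 - 1*(-206)) + X(a(0, 3)))² = ((17 - 1*(-206)) + 3*(17 + 3))² = ((17 + 206) + 3*20)² = (223 + 60)² = 283² = 80089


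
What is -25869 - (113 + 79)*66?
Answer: -38541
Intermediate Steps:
-25869 - (113 + 79)*66 = -25869 - 192*66 = -25869 - 1*12672 = -25869 - 12672 = -38541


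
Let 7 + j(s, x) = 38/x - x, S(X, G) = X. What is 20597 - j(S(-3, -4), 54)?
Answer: 557747/27 ≈ 20657.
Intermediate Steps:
j(s, x) = -7 - x + 38/x (j(s, x) = -7 + (38/x - x) = -7 + (-x + 38/x) = -7 - x + 38/x)
20597 - j(S(-3, -4), 54) = 20597 - (-7 - 1*54 + 38/54) = 20597 - (-7 - 54 + 38*(1/54)) = 20597 - (-7 - 54 + 19/27) = 20597 - 1*(-1628/27) = 20597 + 1628/27 = 557747/27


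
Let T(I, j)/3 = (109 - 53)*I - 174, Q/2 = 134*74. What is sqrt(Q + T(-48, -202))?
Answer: sqrt(11246) ≈ 106.05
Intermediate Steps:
Q = 19832 (Q = 2*(134*74) = 2*9916 = 19832)
T(I, j) = -522 + 168*I (T(I, j) = 3*((109 - 53)*I - 174) = 3*(56*I - 174) = 3*(-174 + 56*I) = -522 + 168*I)
sqrt(Q + T(-48, -202)) = sqrt(19832 + (-522 + 168*(-48))) = sqrt(19832 + (-522 - 8064)) = sqrt(19832 - 8586) = sqrt(11246)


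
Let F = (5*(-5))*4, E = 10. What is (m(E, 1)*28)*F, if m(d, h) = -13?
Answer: 36400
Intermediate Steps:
F = -100 (F = -25*4 = -100)
(m(E, 1)*28)*F = -13*28*(-100) = -364*(-100) = 36400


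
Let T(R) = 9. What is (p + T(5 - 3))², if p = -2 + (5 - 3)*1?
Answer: 81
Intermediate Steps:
p = 0 (p = -2 + 2*1 = -2 + 2 = 0)
(p + T(5 - 3))² = (0 + 9)² = 9² = 81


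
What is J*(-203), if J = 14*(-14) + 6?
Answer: 38570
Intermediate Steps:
J = -190 (J = -196 + 6 = -190)
J*(-203) = -190*(-203) = 38570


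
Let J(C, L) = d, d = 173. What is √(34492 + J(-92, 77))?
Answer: √34665 ≈ 186.19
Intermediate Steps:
J(C, L) = 173
√(34492 + J(-92, 77)) = √(34492 + 173) = √34665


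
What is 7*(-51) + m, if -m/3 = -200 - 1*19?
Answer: 300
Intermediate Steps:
m = 657 (m = -3*(-200 - 1*19) = -3*(-200 - 19) = -3*(-219) = 657)
7*(-51) + m = 7*(-51) + 657 = -357 + 657 = 300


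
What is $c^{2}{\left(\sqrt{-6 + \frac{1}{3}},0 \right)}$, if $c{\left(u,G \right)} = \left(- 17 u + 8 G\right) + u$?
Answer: $- \frac{4352}{3} \approx -1450.7$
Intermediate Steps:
$c{\left(u,G \right)} = - 16 u + 8 G$
$c^{2}{\left(\sqrt{-6 + \frac{1}{3}},0 \right)} = \left(- 16 \sqrt{-6 + \frac{1}{3}} + 8 \cdot 0\right)^{2} = \left(- 16 \sqrt{-6 + \frac{1}{3}} + 0\right)^{2} = \left(- 16 \sqrt{- \frac{17}{3}} + 0\right)^{2} = \left(- 16 \frac{i \sqrt{51}}{3} + 0\right)^{2} = \left(- \frac{16 i \sqrt{51}}{3} + 0\right)^{2} = \left(- \frac{16 i \sqrt{51}}{3}\right)^{2} = - \frac{4352}{3}$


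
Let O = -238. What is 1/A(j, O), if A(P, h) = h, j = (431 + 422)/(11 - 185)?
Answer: -1/238 ≈ -0.0042017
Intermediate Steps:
j = -853/174 (j = 853/(-174) = 853*(-1/174) = -853/174 ≈ -4.9023)
1/A(j, O) = 1/(-238) = -1/238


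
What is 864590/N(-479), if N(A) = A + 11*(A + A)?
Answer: -864590/11017 ≈ -78.478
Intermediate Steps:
N(A) = 23*A (N(A) = A + 11*(2*A) = A + 22*A = 23*A)
864590/N(-479) = 864590/((23*(-479))) = 864590/(-11017) = 864590*(-1/11017) = -864590/11017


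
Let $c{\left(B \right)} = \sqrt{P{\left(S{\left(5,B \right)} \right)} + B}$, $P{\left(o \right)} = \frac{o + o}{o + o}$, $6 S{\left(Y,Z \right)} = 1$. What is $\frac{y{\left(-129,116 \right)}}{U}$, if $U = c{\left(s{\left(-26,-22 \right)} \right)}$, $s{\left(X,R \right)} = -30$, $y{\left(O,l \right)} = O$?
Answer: $\frac{129 i \sqrt{29}}{29} \approx 23.955 i$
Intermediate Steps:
$S{\left(Y,Z \right)} = \frac{1}{6}$ ($S{\left(Y,Z \right)} = \frac{1}{6} \cdot 1 = \frac{1}{6}$)
$P{\left(o \right)} = 1$ ($P{\left(o \right)} = \frac{2 o}{2 o} = 2 o \frac{1}{2 o} = 1$)
$c{\left(B \right)} = \sqrt{1 + B}$
$U = i \sqrt{29}$ ($U = \sqrt{1 - 30} = \sqrt{-29} = i \sqrt{29} \approx 5.3852 i$)
$\frac{y{\left(-129,116 \right)}}{U} = - \frac{129}{i \sqrt{29}} = - 129 \left(- \frac{i \sqrt{29}}{29}\right) = \frac{129 i \sqrt{29}}{29}$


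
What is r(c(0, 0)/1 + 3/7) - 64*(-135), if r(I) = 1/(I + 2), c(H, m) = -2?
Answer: 25927/3 ≈ 8642.3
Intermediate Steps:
r(I) = 1/(2 + I)
r(c(0, 0)/1 + 3/7) - 64*(-135) = 1/(2 + (-2/1 + 3/7)) - 64*(-135) = 1/(2 + (-2*1 + 3*(⅐))) + 8640 = 1/(2 + (-2 + 3/7)) + 8640 = 1/(2 - 11/7) + 8640 = 1/(3/7) + 8640 = 7/3 + 8640 = 25927/3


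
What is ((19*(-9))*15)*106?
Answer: -271890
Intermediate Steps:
((19*(-9))*15)*106 = -171*15*106 = -2565*106 = -271890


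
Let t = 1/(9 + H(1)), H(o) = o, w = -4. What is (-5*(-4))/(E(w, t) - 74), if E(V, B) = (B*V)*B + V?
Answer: -500/1951 ≈ -0.25628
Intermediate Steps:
t = ⅒ (t = 1/(9 + 1) = 1/10 = ⅒ ≈ 0.10000)
E(V, B) = V + V*B² (E(V, B) = V*B² + V = V + V*B²)
(-5*(-4))/(E(w, t) - 74) = (-5*(-4))/(-4*(1 + (⅒)²) - 74) = 20/(-4*(1 + 1/100) - 74) = 20/(-4*101/100 - 74) = 20/(-101/25 - 74) = 20/(-1951/25) = 20*(-25/1951) = -500/1951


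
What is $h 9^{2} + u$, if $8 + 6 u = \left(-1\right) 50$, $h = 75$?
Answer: $\frac{18196}{3} \approx 6065.3$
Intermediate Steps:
$u = - \frac{29}{3}$ ($u = - \frac{4}{3} + \frac{\left(-1\right) 50}{6} = - \frac{4}{3} + \frac{1}{6} \left(-50\right) = - \frac{4}{3} - \frac{25}{3} = - \frac{29}{3} \approx -9.6667$)
$h 9^{2} + u = 75 \cdot 9^{2} - \frac{29}{3} = 75 \cdot 81 - \frac{29}{3} = 6075 - \frac{29}{3} = \frac{18196}{3}$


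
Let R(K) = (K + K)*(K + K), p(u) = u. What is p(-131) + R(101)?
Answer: 40673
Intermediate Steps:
R(K) = 4*K² (R(K) = (2*K)*(2*K) = 4*K²)
p(-131) + R(101) = -131 + 4*101² = -131 + 4*10201 = -131 + 40804 = 40673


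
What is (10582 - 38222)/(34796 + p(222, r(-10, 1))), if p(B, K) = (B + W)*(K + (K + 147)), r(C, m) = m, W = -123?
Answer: -27640/49547 ≈ -0.55785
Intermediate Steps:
p(B, K) = (-123 + B)*(147 + 2*K) (p(B, K) = (B - 123)*(K + (K + 147)) = (-123 + B)*(K + (147 + K)) = (-123 + B)*(147 + 2*K))
(10582 - 38222)/(34796 + p(222, r(-10, 1))) = (10582 - 38222)/(34796 + (-18081 - 246*1 + 147*222 + 2*222*1)) = -27640/(34796 + (-18081 - 246 + 32634 + 444)) = -27640/(34796 + 14751) = -27640/49547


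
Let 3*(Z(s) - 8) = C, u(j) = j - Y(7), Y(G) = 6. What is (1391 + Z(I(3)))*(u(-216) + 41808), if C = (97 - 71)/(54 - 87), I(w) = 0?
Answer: 1919540450/33 ≈ 5.8168e+7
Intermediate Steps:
u(j) = -6 + j (u(j) = j - 1*6 = j - 6 = -6 + j)
C = -26/33 (C = 26/(-33) = 26*(-1/33) = -26/33 ≈ -0.78788)
Z(s) = 766/99 (Z(s) = 8 + (1/3)*(-26/33) = 8 - 26/99 = 766/99)
(1391 + Z(I(3)))*(u(-216) + 41808) = (1391 + 766/99)*((-6 - 216) + 41808) = 138475*(-222 + 41808)/99 = (138475/99)*41586 = 1919540450/33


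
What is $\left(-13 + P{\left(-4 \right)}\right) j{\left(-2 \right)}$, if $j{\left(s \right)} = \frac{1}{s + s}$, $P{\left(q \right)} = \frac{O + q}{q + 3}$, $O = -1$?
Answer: $2$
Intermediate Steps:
$P{\left(q \right)} = \frac{-1 + q}{3 + q}$ ($P{\left(q \right)} = \frac{-1 + q}{q + 3} = \frac{-1 + q}{3 + q}$)
$j{\left(s \right)} = \frac{1}{2 s}$
$\left(-13 + P{\left(-4 \right)}\right) j{\left(-2 \right)} = \left(-13 + \frac{-1 - 4}{3 - 4}\right) \frac{1}{2 \left(-2\right)} = \left(-13 + \frac{1}{-1} \left(-5\right)\right) \frac{1}{2} \left(- \frac{1}{2}\right) = \left(-13 - -5\right) \left(- \frac{1}{4}\right) = \left(-13 + 5\right) \left(- \frac{1}{4}\right) = \left(-8\right) \left(- \frac{1}{4}\right) = 2$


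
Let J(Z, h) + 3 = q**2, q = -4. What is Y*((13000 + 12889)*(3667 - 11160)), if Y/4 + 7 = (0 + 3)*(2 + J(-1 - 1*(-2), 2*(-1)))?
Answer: -29485914104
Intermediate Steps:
J(Z, h) = 13 (J(Z, h) = -3 + (-4)**2 = -3 + 16 = 13)
Y = 152 (Y = -28 + 4*((0 + 3)*(2 + 13)) = -28 + 4*(3*15) = -28 + 4*45 = -28 + 180 = 152)
Y*((13000 + 12889)*(3667 - 11160)) = 152*((13000 + 12889)*(3667 - 11160)) = 152*(25889*(-7493)) = 152*(-193986277) = -29485914104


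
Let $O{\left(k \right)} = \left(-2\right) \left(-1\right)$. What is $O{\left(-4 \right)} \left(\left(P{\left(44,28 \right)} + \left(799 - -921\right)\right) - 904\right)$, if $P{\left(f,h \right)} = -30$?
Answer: $1572$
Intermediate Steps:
$O{\left(k \right)} = 2$
$O{\left(-4 \right)} \left(\left(P{\left(44,28 \right)} + \left(799 - -921\right)\right) - 904\right) = 2 \left(\left(-30 + \left(799 - -921\right)\right) - 904\right) = 2 \left(\left(-30 + \left(799 + 921\right)\right) - 904\right) = 2 \left(\left(-30 + 1720\right) - 904\right) = 2 \left(1690 - 904\right) = 2 \cdot 786 = 1572$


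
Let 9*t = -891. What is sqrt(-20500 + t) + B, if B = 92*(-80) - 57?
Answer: -7417 + I*sqrt(20599) ≈ -7417.0 + 143.52*I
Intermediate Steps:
t = -99 (t = (1/9)*(-891) = -99)
B = -7417 (B = -7360 - 57 = -7417)
sqrt(-20500 + t) + B = sqrt(-20500 - 99) - 7417 = sqrt(-20599) - 7417 = I*sqrt(20599) - 7417 = -7417 + I*sqrt(20599)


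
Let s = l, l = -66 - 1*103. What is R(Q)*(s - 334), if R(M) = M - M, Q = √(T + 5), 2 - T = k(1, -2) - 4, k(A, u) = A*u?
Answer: 0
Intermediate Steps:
l = -169 (l = -66 - 103 = -169)
s = -169
T = 8 (T = 2 - (1*(-2) - 4) = 2 - (-2 - 4) = 2 - 1*(-6) = 2 + 6 = 8)
Q = √13 (Q = √(8 + 5) = √13 ≈ 3.6056)
R(M) = 0
R(Q)*(s - 334) = 0*(-169 - 334) = 0*(-503) = 0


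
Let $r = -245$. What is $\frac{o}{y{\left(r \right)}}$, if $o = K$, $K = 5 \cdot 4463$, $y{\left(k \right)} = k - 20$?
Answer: $- \frac{4463}{53} \approx -84.208$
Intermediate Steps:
$y{\left(k \right)} = -20 + k$ ($y{\left(k \right)} = k - 20 = -20 + k$)
$K = 22315$
$o = 22315$
$\frac{o}{y{\left(r \right)}} = \frac{22315}{-20 - 245} = \frac{22315}{-265} = 22315 \left(- \frac{1}{265}\right) = - \frac{4463}{53}$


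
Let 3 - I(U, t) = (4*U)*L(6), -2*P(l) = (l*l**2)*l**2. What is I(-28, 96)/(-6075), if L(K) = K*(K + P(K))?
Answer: 869567/2025 ≈ 429.42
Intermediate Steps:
P(l) = -l**5/2 (P(l) = -l*l**2*l**2/2 = -l**3*l**2/2 = -l**5/2)
L(K) = K*(K - K**5/2)
I(U, t) = 3 + 93168*U (I(U, t) = 3 - 4*U*(6**2 - 1/2*6**6) = 3 - 4*U*(36 - 1/2*46656) = 3 - 4*U*(36 - 23328) = 3 - 4*U*(-23292) = 3 - (-93168)*U = 3 + 93168*U)
I(-28, 96)/(-6075) = (3 + 93168*(-28))/(-6075) = (3 - 2608704)*(-1/6075) = -2608701*(-1/6075) = 869567/2025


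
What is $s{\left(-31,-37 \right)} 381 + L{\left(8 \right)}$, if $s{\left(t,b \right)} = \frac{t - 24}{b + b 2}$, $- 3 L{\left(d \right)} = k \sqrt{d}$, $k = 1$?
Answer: $\frac{6985}{37} - \frac{2 \sqrt{2}}{3} \approx 187.84$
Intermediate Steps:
$L{\left(d \right)} = - \frac{\sqrt{d}}{3}$ ($L{\left(d \right)} = - \frac{1 \sqrt{d}}{3} = - \frac{\sqrt{d}}{3}$)
$s{\left(t,b \right)} = \frac{-24 + t}{3 b}$ ($s{\left(t,b \right)} = \frac{-24 + t}{b + 2 b} = \frac{-24 + t}{3 b}$)
$s{\left(-31,-37 \right)} 381 + L{\left(8 \right)} = \frac{-24 - 31}{3 \left(-37\right)} 381 - \frac{\sqrt{8}}{3} = \frac{1}{3} \left(- \frac{1}{37}\right) \left(-55\right) 381 - \frac{2 \sqrt{2}}{3} = \frac{55}{111} \cdot 381 - \frac{2 \sqrt{2}}{3} = \frac{6985}{37} - \frac{2 \sqrt{2}}{3}$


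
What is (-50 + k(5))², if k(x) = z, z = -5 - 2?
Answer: 3249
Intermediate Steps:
z = -7
k(x) = -7
(-50 + k(5))² = (-50 - 7)² = (-57)² = 3249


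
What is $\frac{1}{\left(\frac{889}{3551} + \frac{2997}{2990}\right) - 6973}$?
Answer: $- \frac{10617490}{74022457313} \approx -0.00014344$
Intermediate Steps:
$\frac{1}{\left(\frac{889}{3551} + \frac{2997}{2990}\right) - 6973} = \frac{1}{\frac{13300457}{10617490} - 6973} = \frac{1}{- \frac{74022457313}{10617490}} = - \frac{10617490}{74022457313}$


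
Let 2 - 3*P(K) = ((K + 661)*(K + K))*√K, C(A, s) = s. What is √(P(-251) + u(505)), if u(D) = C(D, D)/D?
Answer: √(15 + 617460*I*√251)/3 ≈ 737.2 + 737.2*I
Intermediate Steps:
P(K) = ⅔ - 2*K^(3/2)*(661 + K)/3 (P(K) = ⅔ - (K + 661)*(K + K)*√K/3 = ⅔ - (661 + K)*(2*K)*√K/3 = ⅔ - 2*K*(661 + K)*√K/3 = ⅔ - 2*K^(3/2)*(661 + K)/3)
u(D) = 1 (u(D) = D/D = 1)
√(P(-251) + u(505)) = √((⅔ - (-331822)*I*√251/3 - 126002*I*√251/3) + 1) = √((⅔ + 331822*I*√251/3 - 126002*I*√251/3) + 1) = √((⅔ + 205820*I*√251/3) + 1) = √(5/3 + 205820*I*√251/3)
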